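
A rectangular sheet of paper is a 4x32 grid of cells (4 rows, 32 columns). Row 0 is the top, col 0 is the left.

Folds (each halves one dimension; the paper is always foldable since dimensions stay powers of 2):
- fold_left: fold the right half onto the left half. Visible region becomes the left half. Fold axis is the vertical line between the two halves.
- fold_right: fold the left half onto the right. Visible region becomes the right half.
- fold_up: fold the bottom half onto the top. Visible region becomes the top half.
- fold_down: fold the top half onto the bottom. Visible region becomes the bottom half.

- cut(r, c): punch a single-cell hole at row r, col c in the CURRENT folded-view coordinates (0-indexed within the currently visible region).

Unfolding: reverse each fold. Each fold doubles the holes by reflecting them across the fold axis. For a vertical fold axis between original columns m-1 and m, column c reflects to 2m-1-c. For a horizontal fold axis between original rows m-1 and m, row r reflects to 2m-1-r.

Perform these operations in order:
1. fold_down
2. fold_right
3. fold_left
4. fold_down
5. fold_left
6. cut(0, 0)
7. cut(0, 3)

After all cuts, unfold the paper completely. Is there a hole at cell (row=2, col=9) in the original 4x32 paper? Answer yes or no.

Answer: no

Derivation:
Op 1 fold_down: fold axis h@2; visible region now rows[2,4) x cols[0,32) = 2x32
Op 2 fold_right: fold axis v@16; visible region now rows[2,4) x cols[16,32) = 2x16
Op 3 fold_left: fold axis v@24; visible region now rows[2,4) x cols[16,24) = 2x8
Op 4 fold_down: fold axis h@3; visible region now rows[3,4) x cols[16,24) = 1x8
Op 5 fold_left: fold axis v@20; visible region now rows[3,4) x cols[16,20) = 1x4
Op 6 cut(0, 0): punch at orig (3,16); cuts so far [(3, 16)]; region rows[3,4) x cols[16,20) = 1x4
Op 7 cut(0, 3): punch at orig (3,19); cuts so far [(3, 16), (3, 19)]; region rows[3,4) x cols[16,20) = 1x4
Unfold 1 (reflect across v@20): 4 holes -> [(3, 16), (3, 19), (3, 20), (3, 23)]
Unfold 2 (reflect across h@3): 8 holes -> [(2, 16), (2, 19), (2, 20), (2, 23), (3, 16), (3, 19), (3, 20), (3, 23)]
Unfold 3 (reflect across v@24): 16 holes -> [(2, 16), (2, 19), (2, 20), (2, 23), (2, 24), (2, 27), (2, 28), (2, 31), (3, 16), (3, 19), (3, 20), (3, 23), (3, 24), (3, 27), (3, 28), (3, 31)]
Unfold 4 (reflect across v@16): 32 holes -> [(2, 0), (2, 3), (2, 4), (2, 7), (2, 8), (2, 11), (2, 12), (2, 15), (2, 16), (2, 19), (2, 20), (2, 23), (2, 24), (2, 27), (2, 28), (2, 31), (3, 0), (3, 3), (3, 4), (3, 7), (3, 8), (3, 11), (3, 12), (3, 15), (3, 16), (3, 19), (3, 20), (3, 23), (3, 24), (3, 27), (3, 28), (3, 31)]
Unfold 5 (reflect across h@2): 64 holes -> [(0, 0), (0, 3), (0, 4), (0, 7), (0, 8), (0, 11), (0, 12), (0, 15), (0, 16), (0, 19), (0, 20), (0, 23), (0, 24), (0, 27), (0, 28), (0, 31), (1, 0), (1, 3), (1, 4), (1, 7), (1, 8), (1, 11), (1, 12), (1, 15), (1, 16), (1, 19), (1, 20), (1, 23), (1, 24), (1, 27), (1, 28), (1, 31), (2, 0), (2, 3), (2, 4), (2, 7), (2, 8), (2, 11), (2, 12), (2, 15), (2, 16), (2, 19), (2, 20), (2, 23), (2, 24), (2, 27), (2, 28), (2, 31), (3, 0), (3, 3), (3, 4), (3, 7), (3, 8), (3, 11), (3, 12), (3, 15), (3, 16), (3, 19), (3, 20), (3, 23), (3, 24), (3, 27), (3, 28), (3, 31)]
Holes: [(0, 0), (0, 3), (0, 4), (0, 7), (0, 8), (0, 11), (0, 12), (0, 15), (0, 16), (0, 19), (0, 20), (0, 23), (0, 24), (0, 27), (0, 28), (0, 31), (1, 0), (1, 3), (1, 4), (1, 7), (1, 8), (1, 11), (1, 12), (1, 15), (1, 16), (1, 19), (1, 20), (1, 23), (1, 24), (1, 27), (1, 28), (1, 31), (2, 0), (2, 3), (2, 4), (2, 7), (2, 8), (2, 11), (2, 12), (2, 15), (2, 16), (2, 19), (2, 20), (2, 23), (2, 24), (2, 27), (2, 28), (2, 31), (3, 0), (3, 3), (3, 4), (3, 7), (3, 8), (3, 11), (3, 12), (3, 15), (3, 16), (3, 19), (3, 20), (3, 23), (3, 24), (3, 27), (3, 28), (3, 31)]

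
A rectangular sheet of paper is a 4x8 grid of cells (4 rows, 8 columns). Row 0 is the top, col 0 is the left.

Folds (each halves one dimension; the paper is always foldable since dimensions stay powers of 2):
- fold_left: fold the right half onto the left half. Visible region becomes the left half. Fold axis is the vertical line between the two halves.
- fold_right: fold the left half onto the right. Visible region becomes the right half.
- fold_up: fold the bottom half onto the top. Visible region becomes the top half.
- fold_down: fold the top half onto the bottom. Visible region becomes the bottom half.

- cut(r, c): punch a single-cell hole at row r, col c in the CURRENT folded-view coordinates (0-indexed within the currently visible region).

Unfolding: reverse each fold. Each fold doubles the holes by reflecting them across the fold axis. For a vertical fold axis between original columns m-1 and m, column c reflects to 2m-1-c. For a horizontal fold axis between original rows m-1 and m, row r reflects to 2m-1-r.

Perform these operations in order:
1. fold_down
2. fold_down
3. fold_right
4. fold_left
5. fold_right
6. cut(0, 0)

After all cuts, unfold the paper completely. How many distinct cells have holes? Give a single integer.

Answer: 32

Derivation:
Op 1 fold_down: fold axis h@2; visible region now rows[2,4) x cols[0,8) = 2x8
Op 2 fold_down: fold axis h@3; visible region now rows[3,4) x cols[0,8) = 1x8
Op 3 fold_right: fold axis v@4; visible region now rows[3,4) x cols[4,8) = 1x4
Op 4 fold_left: fold axis v@6; visible region now rows[3,4) x cols[4,6) = 1x2
Op 5 fold_right: fold axis v@5; visible region now rows[3,4) x cols[5,6) = 1x1
Op 6 cut(0, 0): punch at orig (3,5); cuts so far [(3, 5)]; region rows[3,4) x cols[5,6) = 1x1
Unfold 1 (reflect across v@5): 2 holes -> [(3, 4), (3, 5)]
Unfold 2 (reflect across v@6): 4 holes -> [(3, 4), (3, 5), (3, 6), (3, 7)]
Unfold 3 (reflect across v@4): 8 holes -> [(3, 0), (3, 1), (3, 2), (3, 3), (3, 4), (3, 5), (3, 6), (3, 7)]
Unfold 4 (reflect across h@3): 16 holes -> [(2, 0), (2, 1), (2, 2), (2, 3), (2, 4), (2, 5), (2, 6), (2, 7), (3, 0), (3, 1), (3, 2), (3, 3), (3, 4), (3, 5), (3, 6), (3, 7)]
Unfold 5 (reflect across h@2): 32 holes -> [(0, 0), (0, 1), (0, 2), (0, 3), (0, 4), (0, 5), (0, 6), (0, 7), (1, 0), (1, 1), (1, 2), (1, 3), (1, 4), (1, 5), (1, 6), (1, 7), (2, 0), (2, 1), (2, 2), (2, 3), (2, 4), (2, 5), (2, 6), (2, 7), (3, 0), (3, 1), (3, 2), (3, 3), (3, 4), (3, 5), (3, 6), (3, 7)]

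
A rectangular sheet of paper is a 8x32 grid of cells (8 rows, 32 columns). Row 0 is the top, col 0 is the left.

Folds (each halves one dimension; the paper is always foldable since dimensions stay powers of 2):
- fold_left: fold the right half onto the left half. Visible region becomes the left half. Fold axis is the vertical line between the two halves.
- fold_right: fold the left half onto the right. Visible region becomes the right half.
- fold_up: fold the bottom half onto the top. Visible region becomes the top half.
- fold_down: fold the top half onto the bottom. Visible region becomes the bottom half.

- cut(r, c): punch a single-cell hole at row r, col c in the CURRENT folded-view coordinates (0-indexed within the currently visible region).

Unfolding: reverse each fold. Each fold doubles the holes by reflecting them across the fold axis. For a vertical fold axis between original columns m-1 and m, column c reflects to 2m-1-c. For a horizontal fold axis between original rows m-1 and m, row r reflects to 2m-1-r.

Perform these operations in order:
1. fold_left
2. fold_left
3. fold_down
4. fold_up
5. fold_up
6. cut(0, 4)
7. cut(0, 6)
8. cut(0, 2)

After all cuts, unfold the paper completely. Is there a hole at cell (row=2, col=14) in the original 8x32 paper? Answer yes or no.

Answer: no

Derivation:
Op 1 fold_left: fold axis v@16; visible region now rows[0,8) x cols[0,16) = 8x16
Op 2 fold_left: fold axis v@8; visible region now rows[0,8) x cols[0,8) = 8x8
Op 3 fold_down: fold axis h@4; visible region now rows[4,8) x cols[0,8) = 4x8
Op 4 fold_up: fold axis h@6; visible region now rows[4,6) x cols[0,8) = 2x8
Op 5 fold_up: fold axis h@5; visible region now rows[4,5) x cols[0,8) = 1x8
Op 6 cut(0, 4): punch at orig (4,4); cuts so far [(4, 4)]; region rows[4,5) x cols[0,8) = 1x8
Op 7 cut(0, 6): punch at orig (4,6); cuts so far [(4, 4), (4, 6)]; region rows[4,5) x cols[0,8) = 1x8
Op 8 cut(0, 2): punch at orig (4,2); cuts so far [(4, 2), (4, 4), (4, 6)]; region rows[4,5) x cols[0,8) = 1x8
Unfold 1 (reflect across h@5): 6 holes -> [(4, 2), (4, 4), (4, 6), (5, 2), (5, 4), (5, 6)]
Unfold 2 (reflect across h@6): 12 holes -> [(4, 2), (4, 4), (4, 6), (5, 2), (5, 4), (5, 6), (6, 2), (6, 4), (6, 6), (7, 2), (7, 4), (7, 6)]
Unfold 3 (reflect across h@4): 24 holes -> [(0, 2), (0, 4), (0, 6), (1, 2), (1, 4), (1, 6), (2, 2), (2, 4), (2, 6), (3, 2), (3, 4), (3, 6), (4, 2), (4, 4), (4, 6), (5, 2), (5, 4), (5, 6), (6, 2), (6, 4), (6, 6), (7, 2), (7, 4), (7, 6)]
Unfold 4 (reflect across v@8): 48 holes -> [(0, 2), (0, 4), (0, 6), (0, 9), (0, 11), (0, 13), (1, 2), (1, 4), (1, 6), (1, 9), (1, 11), (1, 13), (2, 2), (2, 4), (2, 6), (2, 9), (2, 11), (2, 13), (3, 2), (3, 4), (3, 6), (3, 9), (3, 11), (3, 13), (4, 2), (4, 4), (4, 6), (4, 9), (4, 11), (4, 13), (5, 2), (5, 4), (5, 6), (5, 9), (5, 11), (5, 13), (6, 2), (6, 4), (6, 6), (6, 9), (6, 11), (6, 13), (7, 2), (7, 4), (7, 6), (7, 9), (7, 11), (7, 13)]
Unfold 5 (reflect across v@16): 96 holes -> [(0, 2), (0, 4), (0, 6), (0, 9), (0, 11), (0, 13), (0, 18), (0, 20), (0, 22), (0, 25), (0, 27), (0, 29), (1, 2), (1, 4), (1, 6), (1, 9), (1, 11), (1, 13), (1, 18), (1, 20), (1, 22), (1, 25), (1, 27), (1, 29), (2, 2), (2, 4), (2, 6), (2, 9), (2, 11), (2, 13), (2, 18), (2, 20), (2, 22), (2, 25), (2, 27), (2, 29), (3, 2), (3, 4), (3, 6), (3, 9), (3, 11), (3, 13), (3, 18), (3, 20), (3, 22), (3, 25), (3, 27), (3, 29), (4, 2), (4, 4), (4, 6), (4, 9), (4, 11), (4, 13), (4, 18), (4, 20), (4, 22), (4, 25), (4, 27), (4, 29), (5, 2), (5, 4), (5, 6), (5, 9), (5, 11), (5, 13), (5, 18), (5, 20), (5, 22), (5, 25), (5, 27), (5, 29), (6, 2), (6, 4), (6, 6), (6, 9), (6, 11), (6, 13), (6, 18), (6, 20), (6, 22), (6, 25), (6, 27), (6, 29), (7, 2), (7, 4), (7, 6), (7, 9), (7, 11), (7, 13), (7, 18), (7, 20), (7, 22), (7, 25), (7, 27), (7, 29)]
Holes: [(0, 2), (0, 4), (0, 6), (0, 9), (0, 11), (0, 13), (0, 18), (0, 20), (0, 22), (0, 25), (0, 27), (0, 29), (1, 2), (1, 4), (1, 6), (1, 9), (1, 11), (1, 13), (1, 18), (1, 20), (1, 22), (1, 25), (1, 27), (1, 29), (2, 2), (2, 4), (2, 6), (2, 9), (2, 11), (2, 13), (2, 18), (2, 20), (2, 22), (2, 25), (2, 27), (2, 29), (3, 2), (3, 4), (3, 6), (3, 9), (3, 11), (3, 13), (3, 18), (3, 20), (3, 22), (3, 25), (3, 27), (3, 29), (4, 2), (4, 4), (4, 6), (4, 9), (4, 11), (4, 13), (4, 18), (4, 20), (4, 22), (4, 25), (4, 27), (4, 29), (5, 2), (5, 4), (5, 6), (5, 9), (5, 11), (5, 13), (5, 18), (5, 20), (5, 22), (5, 25), (5, 27), (5, 29), (6, 2), (6, 4), (6, 6), (6, 9), (6, 11), (6, 13), (6, 18), (6, 20), (6, 22), (6, 25), (6, 27), (6, 29), (7, 2), (7, 4), (7, 6), (7, 9), (7, 11), (7, 13), (7, 18), (7, 20), (7, 22), (7, 25), (7, 27), (7, 29)]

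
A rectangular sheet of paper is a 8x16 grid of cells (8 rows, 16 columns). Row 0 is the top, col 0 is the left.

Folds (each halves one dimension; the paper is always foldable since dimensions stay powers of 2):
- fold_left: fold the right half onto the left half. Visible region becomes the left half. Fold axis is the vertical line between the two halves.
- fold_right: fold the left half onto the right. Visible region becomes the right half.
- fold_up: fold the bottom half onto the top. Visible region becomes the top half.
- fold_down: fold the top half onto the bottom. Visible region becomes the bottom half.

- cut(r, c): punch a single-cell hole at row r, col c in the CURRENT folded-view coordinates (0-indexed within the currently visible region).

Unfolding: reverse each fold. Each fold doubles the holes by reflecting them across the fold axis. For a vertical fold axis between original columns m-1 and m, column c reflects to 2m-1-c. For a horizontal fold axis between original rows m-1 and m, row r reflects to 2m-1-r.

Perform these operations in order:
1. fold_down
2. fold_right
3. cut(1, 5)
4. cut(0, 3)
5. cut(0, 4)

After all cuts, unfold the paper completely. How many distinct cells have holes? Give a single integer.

Answer: 12

Derivation:
Op 1 fold_down: fold axis h@4; visible region now rows[4,8) x cols[0,16) = 4x16
Op 2 fold_right: fold axis v@8; visible region now rows[4,8) x cols[8,16) = 4x8
Op 3 cut(1, 5): punch at orig (5,13); cuts so far [(5, 13)]; region rows[4,8) x cols[8,16) = 4x8
Op 4 cut(0, 3): punch at orig (4,11); cuts so far [(4, 11), (5, 13)]; region rows[4,8) x cols[8,16) = 4x8
Op 5 cut(0, 4): punch at orig (4,12); cuts so far [(4, 11), (4, 12), (5, 13)]; region rows[4,8) x cols[8,16) = 4x8
Unfold 1 (reflect across v@8): 6 holes -> [(4, 3), (4, 4), (4, 11), (4, 12), (5, 2), (5, 13)]
Unfold 2 (reflect across h@4): 12 holes -> [(2, 2), (2, 13), (3, 3), (3, 4), (3, 11), (3, 12), (4, 3), (4, 4), (4, 11), (4, 12), (5, 2), (5, 13)]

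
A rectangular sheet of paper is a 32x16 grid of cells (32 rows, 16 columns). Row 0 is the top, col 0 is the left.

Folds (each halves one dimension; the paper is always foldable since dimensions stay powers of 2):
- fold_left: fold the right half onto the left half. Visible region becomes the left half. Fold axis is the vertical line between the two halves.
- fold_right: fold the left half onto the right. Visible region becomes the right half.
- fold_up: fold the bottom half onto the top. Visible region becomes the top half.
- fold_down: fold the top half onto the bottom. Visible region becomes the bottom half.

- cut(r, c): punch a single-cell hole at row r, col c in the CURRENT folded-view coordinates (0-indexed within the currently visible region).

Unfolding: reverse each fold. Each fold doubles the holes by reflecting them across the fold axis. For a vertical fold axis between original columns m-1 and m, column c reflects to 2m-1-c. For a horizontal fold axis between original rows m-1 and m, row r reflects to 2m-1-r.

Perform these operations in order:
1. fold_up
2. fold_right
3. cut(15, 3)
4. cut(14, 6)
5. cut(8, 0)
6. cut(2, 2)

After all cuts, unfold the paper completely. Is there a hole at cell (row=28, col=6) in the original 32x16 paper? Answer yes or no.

Op 1 fold_up: fold axis h@16; visible region now rows[0,16) x cols[0,16) = 16x16
Op 2 fold_right: fold axis v@8; visible region now rows[0,16) x cols[8,16) = 16x8
Op 3 cut(15, 3): punch at orig (15,11); cuts so far [(15, 11)]; region rows[0,16) x cols[8,16) = 16x8
Op 4 cut(14, 6): punch at orig (14,14); cuts so far [(14, 14), (15, 11)]; region rows[0,16) x cols[8,16) = 16x8
Op 5 cut(8, 0): punch at orig (8,8); cuts so far [(8, 8), (14, 14), (15, 11)]; region rows[0,16) x cols[8,16) = 16x8
Op 6 cut(2, 2): punch at orig (2,10); cuts so far [(2, 10), (8, 8), (14, 14), (15, 11)]; region rows[0,16) x cols[8,16) = 16x8
Unfold 1 (reflect across v@8): 8 holes -> [(2, 5), (2, 10), (8, 7), (8, 8), (14, 1), (14, 14), (15, 4), (15, 11)]
Unfold 2 (reflect across h@16): 16 holes -> [(2, 5), (2, 10), (8, 7), (8, 8), (14, 1), (14, 14), (15, 4), (15, 11), (16, 4), (16, 11), (17, 1), (17, 14), (23, 7), (23, 8), (29, 5), (29, 10)]
Holes: [(2, 5), (2, 10), (8, 7), (8, 8), (14, 1), (14, 14), (15, 4), (15, 11), (16, 4), (16, 11), (17, 1), (17, 14), (23, 7), (23, 8), (29, 5), (29, 10)]

Answer: no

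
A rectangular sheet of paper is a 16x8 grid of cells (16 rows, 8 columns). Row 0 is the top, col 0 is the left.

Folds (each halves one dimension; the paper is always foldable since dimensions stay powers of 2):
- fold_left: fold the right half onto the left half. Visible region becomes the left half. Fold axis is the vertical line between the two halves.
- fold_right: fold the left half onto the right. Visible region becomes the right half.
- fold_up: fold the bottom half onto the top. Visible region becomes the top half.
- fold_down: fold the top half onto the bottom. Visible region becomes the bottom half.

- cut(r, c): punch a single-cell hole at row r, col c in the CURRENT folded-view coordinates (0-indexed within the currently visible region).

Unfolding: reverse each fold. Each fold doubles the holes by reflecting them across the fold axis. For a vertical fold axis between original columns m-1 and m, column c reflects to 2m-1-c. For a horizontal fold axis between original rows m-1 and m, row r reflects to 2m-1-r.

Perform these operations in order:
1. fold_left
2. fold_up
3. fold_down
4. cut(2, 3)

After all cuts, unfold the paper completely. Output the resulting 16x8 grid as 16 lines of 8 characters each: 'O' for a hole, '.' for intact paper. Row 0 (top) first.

Answer: ........
...OO...
........
........
........
........
...OO...
........
........
...OO...
........
........
........
........
...OO...
........

Derivation:
Op 1 fold_left: fold axis v@4; visible region now rows[0,16) x cols[0,4) = 16x4
Op 2 fold_up: fold axis h@8; visible region now rows[0,8) x cols[0,4) = 8x4
Op 3 fold_down: fold axis h@4; visible region now rows[4,8) x cols[0,4) = 4x4
Op 4 cut(2, 3): punch at orig (6,3); cuts so far [(6, 3)]; region rows[4,8) x cols[0,4) = 4x4
Unfold 1 (reflect across h@4): 2 holes -> [(1, 3), (6, 3)]
Unfold 2 (reflect across h@8): 4 holes -> [(1, 3), (6, 3), (9, 3), (14, 3)]
Unfold 3 (reflect across v@4): 8 holes -> [(1, 3), (1, 4), (6, 3), (6, 4), (9, 3), (9, 4), (14, 3), (14, 4)]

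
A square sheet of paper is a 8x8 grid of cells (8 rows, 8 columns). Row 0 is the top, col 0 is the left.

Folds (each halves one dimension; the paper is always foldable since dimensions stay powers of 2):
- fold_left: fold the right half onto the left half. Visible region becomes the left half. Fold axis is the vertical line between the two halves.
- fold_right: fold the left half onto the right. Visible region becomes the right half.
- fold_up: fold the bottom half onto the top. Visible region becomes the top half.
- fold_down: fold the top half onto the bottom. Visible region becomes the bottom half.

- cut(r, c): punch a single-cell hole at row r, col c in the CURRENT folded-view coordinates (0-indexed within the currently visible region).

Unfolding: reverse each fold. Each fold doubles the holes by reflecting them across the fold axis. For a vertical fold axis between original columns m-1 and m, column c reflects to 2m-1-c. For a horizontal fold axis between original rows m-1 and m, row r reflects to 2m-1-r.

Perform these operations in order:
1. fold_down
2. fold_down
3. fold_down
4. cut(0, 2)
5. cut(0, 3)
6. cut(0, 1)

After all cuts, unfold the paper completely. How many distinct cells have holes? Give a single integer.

Op 1 fold_down: fold axis h@4; visible region now rows[4,8) x cols[0,8) = 4x8
Op 2 fold_down: fold axis h@6; visible region now rows[6,8) x cols[0,8) = 2x8
Op 3 fold_down: fold axis h@7; visible region now rows[7,8) x cols[0,8) = 1x8
Op 4 cut(0, 2): punch at orig (7,2); cuts so far [(7, 2)]; region rows[7,8) x cols[0,8) = 1x8
Op 5 cut(0, 3): punch at orig (7,3); cuts so far [(7, 2), (7, 3)]; region rows[7,8) x cols[0,8) = 1x8
Op 6 cut(0, 1): punch at orig (7,1); cuts so far [(7, 1), (7, 2), (7, 3)]; region rows[7,8) x cols[0,8) = 1x8
Unfold 1 (reflect across h@7): 6 holes -> [(6, 1), (6, 2), (6, 3), (7, 1), (7, 2), (7, 3)]
Unfold 2 (reflect across h@6): 12 holes -> [(4, 1), (4, 2), (4, 3), (5, 1), (5, 2), (5, 3), (6, 1), (6, 2), (6, 3), (7, 1), (7, 2), (7, 3)]
Unfold 3 (reflect across h@4): 24 holes -> [(0, 1), (0, 2), (0, 3), (1, 1), (1, 2), (1, 3), (2, 1), (2, 2), (2, 3), (3, 1), (3, 2), (3, 3), (4, 1), (4, 2), (4, 3), (5, 1), (5, 2), (5, 3), (6, 1), (6, 2), (6, 3), (7, 1), (7, 2), (7, 3)]

Answer: 24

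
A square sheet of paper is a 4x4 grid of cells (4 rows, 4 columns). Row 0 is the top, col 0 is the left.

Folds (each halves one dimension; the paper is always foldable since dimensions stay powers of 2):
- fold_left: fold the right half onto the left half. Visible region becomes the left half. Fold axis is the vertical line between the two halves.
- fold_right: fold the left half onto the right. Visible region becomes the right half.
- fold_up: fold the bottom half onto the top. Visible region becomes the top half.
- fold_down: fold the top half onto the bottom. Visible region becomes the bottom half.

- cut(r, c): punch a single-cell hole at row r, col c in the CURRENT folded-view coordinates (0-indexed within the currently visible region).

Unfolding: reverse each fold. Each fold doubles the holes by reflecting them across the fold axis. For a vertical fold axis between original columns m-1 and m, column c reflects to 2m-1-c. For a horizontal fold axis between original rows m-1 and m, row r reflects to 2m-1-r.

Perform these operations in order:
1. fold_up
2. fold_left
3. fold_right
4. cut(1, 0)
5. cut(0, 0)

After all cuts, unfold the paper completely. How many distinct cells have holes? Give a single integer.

Answer: 16

Derivation:
Op 1 fold_up: fold axis h@2; visible region now rows[0,2) x cols[0,4) = 2x4
Op 2 fold_left: fold axis v@2; visible region now rows[0,2) x cols[0,2) = 2x2
Op 3 fold_right: fold axis v@1; visible region now rows[0,2) x cols[1,2) = 2x1
Op 4 cut(1, 0): punch at orig (1,1); cuts so far [(1, 1)]; region rows[0,2) x cols[1,2) = 2x1
Op 5 cut(0, 0): punch at orig (0,1); cuts so far [(0, 1), (1, 1)]; region rows[0,2) x cols[1,2) = 2x1
Unfold 1 (reflect across v@1): 4 holes -> [(0, 0), (0, 1), (1, 0), (1, 1)]
Unfold 2 (reflect across v@2): 8 holes -> [(0, 0), (0, 1), (0, 2), (0, 3), (1, 0), (1, 1), (1, 2), (1, 3)]
Unfold 3 (reflect across h@2): 16 holes -> [(0, 0), (0, 1), (0, 2), (0, 3), (1, 0), (1, 1), (1, 2), (1, 3), (2, 0), (2, 1), (2, 2), (2, 3), (3, 0), (3, 1), (3, 2), (3, 3)]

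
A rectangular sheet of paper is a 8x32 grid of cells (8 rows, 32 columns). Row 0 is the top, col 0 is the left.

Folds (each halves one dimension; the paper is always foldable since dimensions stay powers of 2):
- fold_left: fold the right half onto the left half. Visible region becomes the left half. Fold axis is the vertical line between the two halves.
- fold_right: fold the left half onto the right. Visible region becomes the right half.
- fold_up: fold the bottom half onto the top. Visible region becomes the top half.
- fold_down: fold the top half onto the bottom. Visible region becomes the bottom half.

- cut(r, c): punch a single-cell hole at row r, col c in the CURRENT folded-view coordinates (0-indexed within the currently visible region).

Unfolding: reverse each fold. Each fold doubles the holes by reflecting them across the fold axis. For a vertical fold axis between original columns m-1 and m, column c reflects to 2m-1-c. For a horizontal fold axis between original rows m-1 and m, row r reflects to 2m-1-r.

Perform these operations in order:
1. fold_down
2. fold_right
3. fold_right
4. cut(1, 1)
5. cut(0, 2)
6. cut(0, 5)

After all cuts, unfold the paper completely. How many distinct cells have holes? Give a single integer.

Op 1 fold_down: fold axis h@4; visible region now rows[4,8) x cols[0,32) = 4x32
Op 2 fold_right: fold axis v@16; visible region now rows[4,8) x cols[16,32) = 4x16
Op 3 fold_right: fold axis v@24; visible region now rows[4,8) x cols[24,32) = 4x8
Op 4 cut(1, 1): punch at orig (5,25); cuts so far [(5, 25)]; region rows[4,8) x cols[24,32) = 4x8
Op 5 cut(0, 2): punch at orig (4,26); cuts so far [(4, 26), (5, 25)]; region rows[4,8) x cols[24,32) = 4x8
Op 6 cut(0, 5): punch at orig (4,29); cuts so far [(4, 26), (4, 29), (5, 25)]; region rows[4,8) x cols[24,32) = 4x8
Unfold 1 (reflect across v@24): 6 holes -> [(4, 18), (4, 21), (4, 26), (4, 29), (5, 22), (5, 25)]
Unfold 2 (reflect across v@16): 12 holes -> [(4, 2), (4, 5), (4, 10), (4, 13), (4, 18), (4, 21), (4, 26), (4, 29), (5, 6), (5, 9), (5, 22), (5, 25)]
Unfold 3 (reflect across h@4): 24 holes -> [(2, 6), (2, 9), (2, 22), (2, 25), (3, 2), (3, 5), (3, 10), (3, 13), (3, 18), (3, 21), (3, 26), (3, 29), (4, 2), (4, 5), (4, 10), (4, 13), (4, 18), (4, 21), (4, 26), (4, 29), (5, 6), (5, 9), (5, 22), (5, 25)]

Answer: 24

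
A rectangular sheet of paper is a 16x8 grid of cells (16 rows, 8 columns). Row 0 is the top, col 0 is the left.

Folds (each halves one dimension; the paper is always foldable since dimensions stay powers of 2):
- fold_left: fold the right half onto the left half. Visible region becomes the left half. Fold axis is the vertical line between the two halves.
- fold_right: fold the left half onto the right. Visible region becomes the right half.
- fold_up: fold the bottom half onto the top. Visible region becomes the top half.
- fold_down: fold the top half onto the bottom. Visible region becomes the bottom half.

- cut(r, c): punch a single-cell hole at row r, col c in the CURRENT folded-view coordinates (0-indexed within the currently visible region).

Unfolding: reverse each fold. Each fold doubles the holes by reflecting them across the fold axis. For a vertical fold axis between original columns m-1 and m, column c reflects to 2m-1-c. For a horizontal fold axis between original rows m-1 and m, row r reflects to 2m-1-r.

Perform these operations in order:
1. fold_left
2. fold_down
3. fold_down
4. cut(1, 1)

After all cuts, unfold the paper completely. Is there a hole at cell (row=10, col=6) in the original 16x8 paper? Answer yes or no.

Op 1 fold_left: fold axis v@4; visible region now rows[0,16) x cols[0,4) = 16x4
Op 2 fold_down: fold axis h@8; visible region now rows[8,16) x cols[0,4) = 8x4
Op 3 fold_down: fold axis h@12; visible region now rows[12,16) x cols[0,4) = 4x4
Op 4 cut(1, 1): punch at orig (13,1); cuts so far [(13, 1)]; region rows[12,16) x cols[0,4) = 4x4
Unfold 1 (reflect across h@12): 2 holes -> [(10, 1), (13, 1)]
Unfold 2 (reflect across h@8): 4 holes -> [(2, 1), (5, 1), (10, 1), (13, 1)]
Unfold 3 (reflect across v@4): 8 holes -> [(2, 1), (2, 6), (5, 1), (5, 6), (10, 1), (10, 6), (13, 1), (13, 6)]
Holes: [(2, 1), (2, 6), (5, 1), (5, 6), (10, 1), (10, 6), (13, 1), (13, 6)]

Answer: yes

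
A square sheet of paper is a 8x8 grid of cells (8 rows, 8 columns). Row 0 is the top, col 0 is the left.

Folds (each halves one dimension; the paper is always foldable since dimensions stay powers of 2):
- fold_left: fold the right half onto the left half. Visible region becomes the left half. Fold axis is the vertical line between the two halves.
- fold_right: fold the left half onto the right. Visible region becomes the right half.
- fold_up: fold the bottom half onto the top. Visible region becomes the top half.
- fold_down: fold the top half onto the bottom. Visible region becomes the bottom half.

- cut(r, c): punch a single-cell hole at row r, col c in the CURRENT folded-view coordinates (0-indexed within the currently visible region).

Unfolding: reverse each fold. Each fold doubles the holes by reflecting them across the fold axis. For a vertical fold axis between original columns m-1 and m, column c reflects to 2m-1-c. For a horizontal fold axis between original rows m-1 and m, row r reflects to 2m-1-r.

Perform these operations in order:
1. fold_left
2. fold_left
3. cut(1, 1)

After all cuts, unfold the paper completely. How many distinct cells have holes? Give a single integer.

Answer: 4

Derivation:
Op 1 fold_left: fold axis v@4; visible region now rows[0,8) x cols[0,4) = 8x4
Op 2 fold_left: fold axis v@2; visible region now rows[0,8) x cols[0,2) = 8x2
Op 3 cut(1, 1): punch at orig (1,1); cuts so far [(1, 1)]; region rows[0,8) x cols[0,2) = 8x2
Unfold 1 (reflect across v@2): 2 holes -> [(1, 1), (1, 2)]
Unfold 2 (reflect across v@4): 4 holes -> [(1, 1), (1, 2), (1, 5), (1, 6)]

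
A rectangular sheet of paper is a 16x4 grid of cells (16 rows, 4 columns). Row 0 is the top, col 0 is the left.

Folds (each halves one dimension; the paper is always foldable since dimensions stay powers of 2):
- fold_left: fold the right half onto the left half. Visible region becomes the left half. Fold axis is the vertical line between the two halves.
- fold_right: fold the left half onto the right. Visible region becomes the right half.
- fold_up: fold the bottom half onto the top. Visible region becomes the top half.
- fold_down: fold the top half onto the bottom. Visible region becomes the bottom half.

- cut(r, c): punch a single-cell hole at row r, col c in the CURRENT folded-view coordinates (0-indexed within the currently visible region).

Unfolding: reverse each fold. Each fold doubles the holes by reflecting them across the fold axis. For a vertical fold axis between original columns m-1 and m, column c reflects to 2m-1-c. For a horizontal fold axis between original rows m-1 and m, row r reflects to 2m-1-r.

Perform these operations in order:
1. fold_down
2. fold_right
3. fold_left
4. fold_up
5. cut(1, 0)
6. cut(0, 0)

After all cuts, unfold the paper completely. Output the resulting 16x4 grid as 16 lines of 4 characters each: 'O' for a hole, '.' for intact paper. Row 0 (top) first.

Op 1 fold_down: fold axis h@8; visible region now rows[8,16) x cols[0,4) = 8x4
Op 2 fold_right: fold axis v@2; visible region now rows[8,16) x cols[2,4) = 8x2
Op 3 fold_left: fold axis v@3; visible region now rows[8,16) x cols[2,3) = 8x1
Op 4 fold_up: fold axis h@12; visible region now rows[8,12) x cols[2,3) = 4x1
Op 5 cut(1, 0): punch at orig (9,2); cuts so far [(9, 2)]; region rows[8,12) x cols[2,3) = 4x1
Op 6 cut(0, 0): punch at orig (8,2); cuts so far [(8, 2), (9, 2)]; region rows[8,12) x cols[2,3) = 4x1
Unfold 1 (reflect across h@12): 4 holes -> [(8, 2), (9, 2), (14, 2), (15, 2)]
Unfold 2 (reflect across v@3): 8 holes -> [(8, 2), (8, 3), (9, 2), (9, 3), (14, 2), (14, 3), (15, 2), (15, 3)]
Unfold 3 (reflect across v@2): 16 holes -> [(8, 0), (8, 1), (8, 2), (8, 3), (9, 0), (9, 1), (9, 2), (9, 3), (14, 0), (14, 1), (14, 2), (14, 3), (15, 0), (15, 1), (15, 2), (15, 3)]
Unfold 4 (reflect across h@8): 32 holes -> [(0, 0), (0, 1), (0, 2), (0, 3), (1, 0), (1, 1), (1, 2), (1, 3), (6, 0), (6, 1), (6, 2), (6, 3), (7, 0), (7, 1), (7, 2), (7, 3), (8, 0), (8, 1), (8, 2), (8, 3), (9, 0), (9, 1), (9, 2), (9, 3), (14, 0), (14, 1), (14, 2), (14, 3), (15, 0), (15, 1), (15, 2), (15, 3)]

Answer: OOOO
OOOO
....
....
....
....
OOOO
OOOO
OOOO
OOOO
....
....
....
....
OOOO
OOOO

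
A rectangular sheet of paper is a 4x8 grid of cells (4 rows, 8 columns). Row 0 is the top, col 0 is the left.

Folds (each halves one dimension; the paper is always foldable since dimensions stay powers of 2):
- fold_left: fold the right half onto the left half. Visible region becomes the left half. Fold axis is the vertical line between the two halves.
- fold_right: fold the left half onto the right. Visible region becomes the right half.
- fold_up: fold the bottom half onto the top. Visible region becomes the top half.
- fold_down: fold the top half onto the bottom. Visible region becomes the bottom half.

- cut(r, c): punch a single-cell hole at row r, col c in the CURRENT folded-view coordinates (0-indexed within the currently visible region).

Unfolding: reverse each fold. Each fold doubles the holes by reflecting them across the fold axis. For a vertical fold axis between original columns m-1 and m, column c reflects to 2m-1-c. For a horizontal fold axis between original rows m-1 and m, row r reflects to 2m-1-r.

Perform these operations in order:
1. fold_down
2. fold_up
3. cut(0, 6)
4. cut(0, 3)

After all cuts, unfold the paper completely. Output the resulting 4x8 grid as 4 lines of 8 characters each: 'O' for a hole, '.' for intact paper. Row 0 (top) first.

Answer: ...O..O.
...O..O.
...O..O.
...O..O.

Derivation:
Op 1 fold_down: fold axis h@2; visible region now rows[2,4) x cols[0,8) = 2x8
Op 2 fold_up: fold axis h@3; visible region now rows[2,3) x cols[0,8) = 1x8
Op 3 cut(0, 6): punch at orig (2,6); cuts so far [(2, 6)]; region rows[2,3) x cols[0,8) = 1x8
Op 4 cut(0, 3): punch at orig (2,3); cuts so far [(2, 3), (2, 6)]; region rows[2,3) x cols[0,8) = 1x8
Unfold 1 (reflect across h@3): 4 holes -> [(2, 3), (2, 6), (3, 3), (3, 6)]
Unfold 2 (reflect across h@2): 8 holes -> [(0, 3), (0, 6), (1, 3), (1, 6), (2, 3), (2, 6), (3, 3), (3, 6)]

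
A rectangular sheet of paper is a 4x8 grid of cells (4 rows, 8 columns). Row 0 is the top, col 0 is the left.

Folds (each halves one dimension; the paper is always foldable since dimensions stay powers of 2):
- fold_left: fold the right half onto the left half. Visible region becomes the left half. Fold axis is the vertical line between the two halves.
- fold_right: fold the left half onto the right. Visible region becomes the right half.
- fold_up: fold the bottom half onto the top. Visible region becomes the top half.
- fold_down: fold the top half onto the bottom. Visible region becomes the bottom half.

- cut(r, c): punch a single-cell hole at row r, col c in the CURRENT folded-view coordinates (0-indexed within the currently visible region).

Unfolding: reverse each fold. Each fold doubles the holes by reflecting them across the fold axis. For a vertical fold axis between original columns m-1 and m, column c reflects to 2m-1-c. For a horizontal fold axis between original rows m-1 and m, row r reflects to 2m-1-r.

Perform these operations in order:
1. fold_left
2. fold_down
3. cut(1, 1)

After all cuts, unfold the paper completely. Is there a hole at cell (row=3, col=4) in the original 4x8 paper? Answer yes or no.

Answer: no

Derivation:
Op 1 fold_left: fold axis v@4; visible region now rows[0,4) x cols[0,4) = 4x4
Op 2 fold_down: fold axis h@2; visible region now rows[2,4) x cols[0,4) = 2x4
Op 3 cut(1, 1): punch at orig (3,1); cuts so far [(3, 1)]; region rows[2,4) x cols[0,4) = 2x4
Unfold 1 (reflect across h@2): 2 holes -> [(0, 1), (3, 1)]
Unfold 2 (reflect across v@4): 4 holes -> [(0, 1), (0, 6), (3, 1), (3, 6)]
Holes: [(0, 1), (0, 6), (3, 1), (3, 6)]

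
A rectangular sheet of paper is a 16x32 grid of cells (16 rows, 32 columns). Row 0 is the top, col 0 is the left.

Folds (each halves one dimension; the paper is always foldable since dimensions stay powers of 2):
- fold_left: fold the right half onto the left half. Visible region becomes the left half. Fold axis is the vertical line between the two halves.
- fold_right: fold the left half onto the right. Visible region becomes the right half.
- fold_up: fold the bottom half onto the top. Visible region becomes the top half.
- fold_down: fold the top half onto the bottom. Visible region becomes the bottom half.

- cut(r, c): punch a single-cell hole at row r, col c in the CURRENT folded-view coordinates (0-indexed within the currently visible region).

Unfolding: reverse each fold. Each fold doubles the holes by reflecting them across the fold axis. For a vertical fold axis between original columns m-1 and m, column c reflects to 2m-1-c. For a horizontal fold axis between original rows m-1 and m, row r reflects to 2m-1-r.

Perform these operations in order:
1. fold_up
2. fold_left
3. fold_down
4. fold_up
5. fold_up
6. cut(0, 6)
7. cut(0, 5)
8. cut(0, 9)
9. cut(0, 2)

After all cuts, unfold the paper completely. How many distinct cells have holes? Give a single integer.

Answer: 128

Derivation:
Op 1 fold_up: fold axis h@8; visible region now rows[0,8) x cols[0,32) = 8x32
Op 2 fold_left: fold axis v@16; visible region now rows[0,8) x cols[0,16) = 8x16
Op 3 fold_down: fold axis h@4; visible region now rows[4,8) x cols[0,16) = 4x16
Op 4 fold_up: fold axis h@6; visible region now rows[4,6) x cols[0,16) = 2x16
Op 5 fold_up: fold axis h@5; visible region now rows[4,5) x cols[0,16) = 1x16
Op 6 cut(0, 6): punch at orig (4,6); cuts so far [(4, 6)]; region rows[4,5) x cols[0,16) = 1x16
Op 7 cut(0, 5): punch at orig (4,5); cuts so far [(4, 5), (4, 6)]; region rows[4,5) x cols[0,16) = 1x16
Op 8 cut(0, 9): punch at orig (4,9); cuts so far [(4, 5), (4, 6), (4, 9)]; region rows[4,5) x cols[0,16) = 1x16
Op 9 cut(0, 2): punch at orig (4,2); cuts so far [(4, 2), (4, 5), (4, 6), (4, 9)]; region rows[4,5) x cols[0,16) = 1x16
Unfold 1 (reflect across h@5): 8 holes -> [(4, 2), (4, 5), (4, 6), (4, 9), (5, 2), (5, 5), (5, 6), (5, 9)]
Unfold 2 (reflect across h@6): 16 holes -> [(4, 2), (4, 5), (4, 6), (4, 9), (5, 2), (5, 5), (5, 6), (5, 9), (6, 2), (6, 5), (6, 6), (6, 9), (7, 2), (7, 5), (7, 6), (7, 9)]
Unfold 3 (reflect across h@4): 32 holes -> [(0, 2), (0, 5), (0, 6), (0, 9), (1, 2), (1, 5), (1, 6), (1, 9), (2, 2), (2, 5), (2, 6), (2, 9), (3, 2), (3, 5), (3, 6), (3, 9), (4, 2), (4, 5), (4, 6), (4, 9), (5, 2), (5, 5), (5, 6), (5, 9), (6, 2), (6, 5), (6, 6), (6, 9), (7, 2), (7, 5), (7, 6), (7, 9)]
Unfold 4 (reflect across v@16): 64 holes -> [(0, 2), (0, 5), (0, 6), (0, 9), (0, 22), (0, 25), (0, 26), (0, 29), (1, 2), (1, 5), (1, 6), (1, 9), (1, 22), (1, 25), (1, 26), (1, 29), (2, 2), (2, 5), (2, 6), (2, 9), (2, 22), (2, 25), (2, 26), (2, 29), (3, 2), (3, 5), (3, 6), (3, 9), (3, 22), (3, 25), (3, 26), (3, 29), (4, 2), (4, 5), (4, 6), (4, 9), (4, 22), (4, 25), (4, 26), (4, 29), (5, 2), (5, 5), (5, 6), (5, 9), (5, 22), (5, 25), (5, 26), (5, 29), (6, 2), (6, 5), (6, 6), (6, 9), (6, 22), (6, 25), (6, 26), (6, 29), (7, 2), (7, 5), (7, 6), (7, 9), (7, 22), (7, 25), (7, 26), (7, 29)]
Unfold 5 (reflect across h@8): 128 holes -> [(0, 2), (0, 5), (0, 6), (0, 9), (0, 22), (0, 25), (0, 26), (0, 29), (1, 2), (1, 5), (1, 6), (1, 9), (1, 22), (1, 25), (1, 26), (1, 29), (2, 2), (2, 5), (2, 6), (2, 9), (2, 22), (2, 25), (2, 26), (2, 29), (3, 2), (3, 5), (3, 6), (3, 9), (3, 22), (3, 25), (3, 26), (3, 29), (4, 2), (4, 5), (4, 6), (4, 9), (4, 22), (4, 25), (4, 26), (4, 29), (5, 2), (5, 5), (5, 6), (5, 9), (5, 22), (5, 25), (5, 26), (5, 29), (6, 2), (6, 5), (6, 6), (6, 9), (6, 22), (6, 25), (6, 26), (6, 29), (7, 2), (7, 5), (7, 6), (7, 9), (7, 22), (7, 25), (7, 26), (7, 29), (8, 2), (8, 5), (8, 6), (8, 9), (8, 22), (8, 25), (8, 26), (8, 29), (9, 2), (9, 5), (9, 6), (9, 9), (9, 22), (9, 25), (9, 26), (9, 29), (10, 2), (10, 5), (10, 6), (10, 9), (10, 22), (10, 25), (10, 26), (10, 29), (11, 2), (11, 5), (11, 6), (11, 9), (11, 22), (11, 25), (11, 26), (11, 29), (12, 2), (12, 5), (12, 6), (12, 9), (12, 22), (12, 25), (12, 26), (12, 29), (13, 2), (13, 5), (13, 6), (13, 9), (13, 22), (13, 25), (13, 26), (13, 29), (14, 2), (14, 5), (14, 6), (14, 9), (14, 22), (14, 25), (14, 26), (14, 29), (15, 2), (15, 5), (15, 6), (15, 9), (15, 22), (15, 25), (15, 26), (15, 29)]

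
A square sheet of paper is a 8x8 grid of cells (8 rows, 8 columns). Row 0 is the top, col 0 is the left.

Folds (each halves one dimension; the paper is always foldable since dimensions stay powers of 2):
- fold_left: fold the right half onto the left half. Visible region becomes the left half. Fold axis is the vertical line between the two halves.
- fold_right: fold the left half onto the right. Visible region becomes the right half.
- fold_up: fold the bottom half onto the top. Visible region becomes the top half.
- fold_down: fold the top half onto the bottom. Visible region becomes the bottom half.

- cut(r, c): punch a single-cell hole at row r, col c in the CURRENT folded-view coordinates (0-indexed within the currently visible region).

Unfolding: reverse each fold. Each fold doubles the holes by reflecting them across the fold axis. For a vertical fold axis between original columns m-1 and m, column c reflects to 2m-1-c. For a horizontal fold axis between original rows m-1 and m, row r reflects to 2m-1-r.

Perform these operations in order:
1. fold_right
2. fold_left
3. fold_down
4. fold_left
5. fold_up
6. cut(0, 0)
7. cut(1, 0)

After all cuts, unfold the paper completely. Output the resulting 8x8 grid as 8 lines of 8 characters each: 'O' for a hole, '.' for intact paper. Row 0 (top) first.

Answer: OOOOOOOO
OOOOOOOO
OOOOOOOO
OOOOOOOO
OOOOOOOO
OOOOOOOO
OOOOOOOO
OOOOOOOO

Derivation:
Op 1 fold_right: fold axis v@4; visible region now rows[0,8) x cols[4,8) = 8x4
Op 2 fold_left: fold axis v@6; visible region now rows[0,8) x cols[4,6) = 8x2
Op 3 fold_down: fold axis h@4; visible region now rows[4,8) x cols[4,6) = 4x2
Op 4 fold_left: fold axis v@5; visible region now rows[4,8) x cols[4,5) = 4x1
Op 5 fold_up: fold axis h@6; visible region now rows[4,6) x cols[4,5) = 2x1
Op 6 cut(0, 0): punch at orig (4,4); cuts so far [(4, 4)]; region rows[4,6) x cols[4,5) = 2x1
Op 7 cut(1, 0): punch at orig (5,4); cuts so far [(4, 4), (5, 4)]; region rows[4,6) x cols[4,5) = 2x1
Unfold 1 (reflect across h@6): 4 holes -> [(4, 4), (5, 4), (6, 4), (7, 4)]
Unfold 2 (reflect across v@5): 8 holes -> [(4, 4), (4, 5), (5, 4), (5, 5), (6, 4), (6, 5), (7, 4), (7, 5)]
Unfold 3 (reflect across h@4): 16 holes -> [(0, 4), (0, 5), (1, 4), (1, 5), (2, 4), (2, 5), (3, 4), (3, 5), (4, 4), (4, 5), (5, 4), (5, 5), (6, 4), (6, 5), (7, 4), (7, 5)]
Unfold 4 (reflect across v@6): 32 holes -> [(0, 4), (0, 5), (0, 6), (0, 7), (1, 4), (1, 5), (1, 6), (1, 7), (2, 4), (2, 5), (2, 6), (2, 7), (3, 4), (3, 5), (3, 6), (3, 7), (4, 4), (4, 5), (4, 6), (4, 7), (5, 4), (5, 5), (5, 6), (5, 7), (6, 4), (6, 5), (6, 6), (6, 7), (7, 4), (7, 5), (7, 6), (7, 7)]
Unfold 5 (reflect across v@4): 64 holes -> [(0, 0), (0, 1), (0, 2), (0, 3), (0, 4), (0, 5), (0, 6), (0, 7), (1, 0), (1, 1), (1, 2), (1, 3), (1, 4), (1, 5), (1, 6), (1, 7), (2, 0), (2, 1), (2, 2), (2, 3), (2, 4), (2, 5), (2, 6), (2, 7), (3, 0), (3, 1), (3, 2), (3, 3), (3, 4), (3, 5), (3, 6), (3, 7), (4, 0), (4, 1), (4, 2), (4, 3), (4, 4), (4, 5), (4, 6), (4, 7), (5, 0), (5, 1), (5, 2), (5, 3), (5, 4), (5, 5), (5, 6), (5, 7), (6, 0), (6, 1), (6, 2), (6, 3), (6, 4), (6, 5), (6, 6), (6, 7), (7, 0), (7, 1), (7, 2), (7, 3), (7, 4), (7, 5), (7, 6), (7, 7)]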